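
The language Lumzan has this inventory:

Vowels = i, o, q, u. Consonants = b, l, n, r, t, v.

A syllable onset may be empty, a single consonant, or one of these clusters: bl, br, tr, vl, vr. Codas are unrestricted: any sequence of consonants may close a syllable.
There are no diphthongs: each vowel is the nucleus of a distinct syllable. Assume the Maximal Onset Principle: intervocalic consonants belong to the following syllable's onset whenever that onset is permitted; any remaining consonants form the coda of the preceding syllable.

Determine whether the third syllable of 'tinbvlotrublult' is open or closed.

The vowels are i, o, u, u — 4 nuclei, so 4 syllables.
/i…o/ gap (V1→V2): /nbvl/ splits as /nb/ + /vl/ (/vl/ is the longest suffix that is a licit onset).
/o…u/ gap (V2→V3): cluster /tr/ — /tr/ is itself a permitted onset, so the whole cluster goes right; preceding coda = ∅.
/u…u/ gap (V3→V4): /bl/ — entire cluster is a permitted onset → onset /bl/, coda ∅.
Result: tinb.vlo.tru.blult.
Syllable 3 is /tru/; it ends in its nucleus with no coda, so it is open.

open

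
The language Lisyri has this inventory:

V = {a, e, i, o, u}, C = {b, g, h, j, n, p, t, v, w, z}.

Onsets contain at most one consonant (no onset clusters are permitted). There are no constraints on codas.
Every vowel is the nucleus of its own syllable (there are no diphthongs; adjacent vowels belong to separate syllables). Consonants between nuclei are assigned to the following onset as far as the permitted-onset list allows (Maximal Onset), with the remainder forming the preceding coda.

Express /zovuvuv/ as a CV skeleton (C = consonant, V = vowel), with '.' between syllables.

Vowels present: o, u, u; each is a nucleus, giving 3 syllables.
σ1/σ2 boundary: /v/ → onset of the next syllable (single consonants are always licit onsets).
σ2/σ3 boundary: /v/ is a single consonant, so it becomes the next onset.
Result: zo.vu.vuv.
Mapping each syllable to C/V: /zo/ → CV, /vu/ → CV, /vuv/ → CVC.

CV.CV.CVC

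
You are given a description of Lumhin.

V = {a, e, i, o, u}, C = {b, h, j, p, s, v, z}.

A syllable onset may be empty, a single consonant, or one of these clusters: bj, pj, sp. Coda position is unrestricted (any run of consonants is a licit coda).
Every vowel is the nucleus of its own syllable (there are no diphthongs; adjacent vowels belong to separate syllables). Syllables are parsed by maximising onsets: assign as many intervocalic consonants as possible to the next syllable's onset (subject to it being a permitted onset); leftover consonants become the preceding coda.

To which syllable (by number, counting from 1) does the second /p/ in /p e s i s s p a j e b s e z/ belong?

3

The vowels are e, i, a, e, e — 5 nuclei, so 5 syllables.
σ1/σ2 boundary: /s/ is a single consonant, so it becomes the next onset.
σ2/σ3 boundary: /ssp/ — longest licit onset from the right is /sp/, leaving /s/ as coda.
σ3/σ4 boundary: just /j/ — single C goes to the following onset.
σ4/σ5 boundary: /bs/ — longest licit onset from the right is /s/, leaving /b/ as coda.
Putting it together: pe.sis.spa.jeb.sez.
The second /p/ is in the onset of syllable 3 (/spa/).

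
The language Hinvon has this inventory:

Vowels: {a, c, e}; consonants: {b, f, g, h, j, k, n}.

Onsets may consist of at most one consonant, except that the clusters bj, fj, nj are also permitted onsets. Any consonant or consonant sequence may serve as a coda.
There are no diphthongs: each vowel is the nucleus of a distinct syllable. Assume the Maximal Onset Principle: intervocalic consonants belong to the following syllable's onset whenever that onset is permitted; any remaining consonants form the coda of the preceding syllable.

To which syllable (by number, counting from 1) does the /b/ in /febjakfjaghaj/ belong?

2

Nuclei (vowels): e, a, a, a → 4 syllables.
V1 /e/ – V2 /a/: cluster /bj/ — /bj/ is itself a permitted onset, so the whole cluster goes right; preceding coda = ∅.
V2 /a/ – V3 /a/: /kfj/ — longest licit onset from the right is /fj/, leaving /k/ as coda.
V3 /a/ – V4 /a/: /gh/; trying suffixes from longest down, /h/ is the first permitted one, so coda /g/ | onset /h/.
Putting it together: fe.bjak.fjag.haj.
The /b/ is in the onset of syllable 2 (/bjak/).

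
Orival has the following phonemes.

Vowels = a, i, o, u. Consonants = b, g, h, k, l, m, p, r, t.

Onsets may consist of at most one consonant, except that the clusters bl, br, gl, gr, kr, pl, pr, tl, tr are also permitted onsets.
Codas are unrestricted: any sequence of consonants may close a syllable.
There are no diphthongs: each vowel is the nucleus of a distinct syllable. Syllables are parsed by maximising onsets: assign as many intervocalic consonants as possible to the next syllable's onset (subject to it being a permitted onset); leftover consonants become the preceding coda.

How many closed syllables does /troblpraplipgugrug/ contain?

Nuclei (vowels): o, a, i, u, u → 5 syllables.
Between /o/ (V1) and /a/ (V2): /blpr/ — longest licit onset from the right is /pr/, leaving /bl/ as coda.
Between /a/ (V2) and /i/ (V3): /pl/ is a licit onset in full, so it all attaches to the next syllable.
Between /i/ (V3) and /u/ (V4): /pg/ splits as /p/ + /g/ (/g/ is the longest suffix that is a licit onset).
Between /u/ (V4) and /u/ (V5): cluster /gr/ — /gr/ is itself a permitted onset, so the whole cluster goes right; preceding coda = ∅.
Putting it together: trobl.pra.plip.gu.grug.
Classifying each syllable: /trobl/ (closed), /pra/ (open), /plip/ (closed), /gu/ (open), /grug/ (closed).
Closed syllables: 3.

3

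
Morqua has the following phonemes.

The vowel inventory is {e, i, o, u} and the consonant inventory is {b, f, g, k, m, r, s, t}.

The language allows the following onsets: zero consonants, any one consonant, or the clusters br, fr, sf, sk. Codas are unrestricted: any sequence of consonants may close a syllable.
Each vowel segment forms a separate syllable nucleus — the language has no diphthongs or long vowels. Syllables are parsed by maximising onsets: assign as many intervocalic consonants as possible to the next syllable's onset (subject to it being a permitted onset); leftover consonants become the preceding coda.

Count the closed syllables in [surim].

Vowels present: u, i; each is a nucleus, giving 2 syllables.
V1 /u/ – V2 /i/: /r/ → onset of the next syllable (single consonants are always licit onsets).
So the parse is su.rim.
Classifying each syllable: /su/ (open), /rim/ (closed).
Closed syllables: 1.

1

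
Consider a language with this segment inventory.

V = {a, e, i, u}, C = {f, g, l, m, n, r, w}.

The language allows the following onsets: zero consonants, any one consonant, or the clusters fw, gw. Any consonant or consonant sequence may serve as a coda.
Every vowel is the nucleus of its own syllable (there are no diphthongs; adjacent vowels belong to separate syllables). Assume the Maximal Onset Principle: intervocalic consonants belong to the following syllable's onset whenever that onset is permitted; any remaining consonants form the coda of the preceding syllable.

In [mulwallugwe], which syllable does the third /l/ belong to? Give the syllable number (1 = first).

3

Vowels present: u, a, u, e; each is a nucleus, giving 4 syllables.
Between /u/ (V1) and /a/ (V2): /lw/ splits as /l/ + /w/ (/w/ is the longest suffix that is a licit onset).
Between /a/ (V2) and /u/ (V3): /ll/ — longest licit onset from the right is /l/, leaving /l/ as coda.
Between /u/ (V3) and /e/ (V4): /gw/ is a licit onset in full, so it all attaches to the next syllable.
Syllabification: mul.wal.lu.gwe.
The third /l/ is in the onset of syllable 3 (/lu/).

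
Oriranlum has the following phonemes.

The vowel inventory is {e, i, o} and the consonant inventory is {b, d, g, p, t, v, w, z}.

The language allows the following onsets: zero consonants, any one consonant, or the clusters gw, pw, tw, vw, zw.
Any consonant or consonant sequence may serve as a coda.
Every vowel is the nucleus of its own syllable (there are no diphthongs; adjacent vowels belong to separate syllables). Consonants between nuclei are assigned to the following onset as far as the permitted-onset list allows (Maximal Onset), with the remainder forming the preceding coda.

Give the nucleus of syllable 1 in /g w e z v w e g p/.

e

Nuclei (vowels): e, e → 2 syllables.
The first nucleus (vowel 1 from the left) is /e/.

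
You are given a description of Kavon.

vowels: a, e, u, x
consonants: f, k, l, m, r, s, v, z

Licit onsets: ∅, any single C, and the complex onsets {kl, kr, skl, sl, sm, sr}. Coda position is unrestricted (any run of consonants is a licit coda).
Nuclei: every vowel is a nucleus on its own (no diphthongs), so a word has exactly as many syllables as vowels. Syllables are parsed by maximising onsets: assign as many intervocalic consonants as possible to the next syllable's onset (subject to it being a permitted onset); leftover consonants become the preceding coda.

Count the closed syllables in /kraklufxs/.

Nuclei (vowels): a, u, x → 3 syllables.
Between /a/ (V1) and /u/ (V2): /kl/ is a licit onset in full, so it all attaches to the next syllable.
Between /u/ (V2) and /x/ (V3): /f/ is a single consonant, so it becomes the next onset.
Syllabification: kra.klu.fxs.
Classifying each syllable: /kra/ (open), /klu/ (open), /fxs/ (closed).
Closed syllables: 1.

1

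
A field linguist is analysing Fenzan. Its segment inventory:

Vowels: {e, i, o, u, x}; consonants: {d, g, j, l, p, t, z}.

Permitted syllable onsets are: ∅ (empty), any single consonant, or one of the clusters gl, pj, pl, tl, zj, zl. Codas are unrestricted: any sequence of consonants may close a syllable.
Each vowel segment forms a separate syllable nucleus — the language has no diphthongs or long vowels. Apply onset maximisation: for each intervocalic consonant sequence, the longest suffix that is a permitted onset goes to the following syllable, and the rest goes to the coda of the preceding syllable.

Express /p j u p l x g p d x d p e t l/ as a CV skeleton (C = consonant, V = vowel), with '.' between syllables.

Nuclei (vowels): u, x, x, e → 4 syllables.
σ1/σ2 boundary: /pl/ — entire cluster is a permitted onset → onset /pl/, coda ∅.
σ2/σ3 boundary: /gpd/ — longest licit onset from the right is /d/, leaving /gp/ as coda.
σ3/σ4 boundary: /dp/; trying suffixes from longest down, /p/ is the first permitted one, so coda /d/ | onset /p/.
So the parse is pju.plxgp.dxd.petl.
Mapping each syllable to C/V: /pju/ → CCV, /plxgp/ → CCVCC, /dxd/ → CVC, /petl/ → CVCC.

CCV.CCVCC.CVC.CVCC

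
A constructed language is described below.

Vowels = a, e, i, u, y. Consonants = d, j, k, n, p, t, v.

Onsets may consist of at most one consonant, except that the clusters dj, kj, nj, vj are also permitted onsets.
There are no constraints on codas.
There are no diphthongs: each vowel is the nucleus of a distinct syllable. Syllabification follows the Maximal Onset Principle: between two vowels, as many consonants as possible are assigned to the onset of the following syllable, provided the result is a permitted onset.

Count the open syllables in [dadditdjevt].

0

The vowels are a, i, e — 3 nuclei, so 3 syllables.
σ1/σ2 boundary: /dd/; trying suffixes from longest down, /d/ is the first permitted one, so coda /d/ | onset /d/.
σ2/σ3 boundary: /tdj/ — longest licit onset from the right is /dj/, leaving /t/ as coda.
Syllabification: dad.dit.djevt.
Classifying each syllable: /dad/ (closed), /dit/ (closed), /djevt/ (closed).
Open syllables: 0.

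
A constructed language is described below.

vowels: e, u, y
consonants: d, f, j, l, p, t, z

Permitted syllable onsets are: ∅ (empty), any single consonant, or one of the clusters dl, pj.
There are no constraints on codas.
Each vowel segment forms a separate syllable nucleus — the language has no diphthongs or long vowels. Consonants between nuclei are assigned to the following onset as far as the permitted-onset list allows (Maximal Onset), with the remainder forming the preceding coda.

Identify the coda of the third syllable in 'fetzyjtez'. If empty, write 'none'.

Nuclei (vowels): e, y, e → 3 syllables.
V1 /e/ – V2 /y/: /tz/ splits as /t/ + /z/ (/z/ is the longest suffix that is a licit onset).
V2 /y/ – V3 /e/: /jt/; trying suffixes from longest down, /t/ is the first permitted one, so coda /j/ | onset /t/.
So the parse is fet.zyj.tez.
Syllable 3 is /tez/: onset /t/, nucleus /e/, coda /z/.

z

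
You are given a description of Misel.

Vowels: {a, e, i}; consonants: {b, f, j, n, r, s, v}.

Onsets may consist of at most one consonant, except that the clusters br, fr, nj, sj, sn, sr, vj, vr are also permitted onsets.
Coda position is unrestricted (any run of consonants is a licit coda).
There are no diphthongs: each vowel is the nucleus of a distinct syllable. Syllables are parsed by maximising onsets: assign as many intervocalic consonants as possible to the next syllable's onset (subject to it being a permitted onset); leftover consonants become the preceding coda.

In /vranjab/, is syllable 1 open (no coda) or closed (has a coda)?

open

Nuclei (vowels): a, a → 2 syllables.
V1 /a/ – V2 /a/: cluster /nj/ — /nj/ is itself a permitted onset, so the whole cluster goes right; preceding coda = ∅.
Result: vra.njab.
Syllable 1 is /vra/; it ends in its nucleus with no coda, so it is open.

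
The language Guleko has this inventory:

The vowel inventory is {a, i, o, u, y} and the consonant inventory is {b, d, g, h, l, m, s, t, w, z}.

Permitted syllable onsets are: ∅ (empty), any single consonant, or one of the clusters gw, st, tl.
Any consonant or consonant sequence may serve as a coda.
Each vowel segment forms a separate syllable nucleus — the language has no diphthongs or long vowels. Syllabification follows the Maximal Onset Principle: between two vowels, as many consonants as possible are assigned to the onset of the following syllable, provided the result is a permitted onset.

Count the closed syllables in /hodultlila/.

1

Vowels present: o, u, i, a; each is a nucleus, giving 4 syllables.
Between /o/ (V1) and /u/ (V2): /d/ → onset of the next syllable (single consonants are always licit onsets).
Between /u/ (V2) and /i/ (V3): /ltl/; trying suffixes from longest down, /tl/ is the first permitted one, so coda /l/ | onset /tl/.
Between /i/ (V3) and /a/ (V4): just /l/ — single C goes to the following onset.
Syllabification: ho.dul.tli.la.
Classifying each syllable: /ho/ (open), /dul/ (closed), /tli/ (open), /la/ (open).
Closed syllables: 1.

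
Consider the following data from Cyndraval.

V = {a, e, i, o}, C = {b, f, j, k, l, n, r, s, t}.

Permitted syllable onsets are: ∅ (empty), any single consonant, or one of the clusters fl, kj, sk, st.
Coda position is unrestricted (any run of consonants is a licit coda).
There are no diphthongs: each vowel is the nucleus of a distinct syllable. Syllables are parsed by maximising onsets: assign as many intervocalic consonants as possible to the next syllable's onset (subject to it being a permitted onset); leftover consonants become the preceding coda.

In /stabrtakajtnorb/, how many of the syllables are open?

1

Nuclei (vowels): a, a, a, o → 4 syllables.
Between /a/ (V1) and /a/ (V2): cluster /brt/ — the longest permitted-onset suffix is /t/; onset = /t/, preceding coda = /br/.
Between /a/ (V2) and /a/ (V3): /k/ is a single consonant, so it becomes the next onset.
Between /a/ (V3) and /o/ (V4): /jtn/ splits as /jt/ + /n/ (/n/ is the longest suffix that is a licit onset).
So the parse is stabr.ta.kajt.norb.
Classifying each syllable: /stabr/ (closed), /ta/ (open), /kajt/ (closed), /norb/ (closed).
Open syllables: 1.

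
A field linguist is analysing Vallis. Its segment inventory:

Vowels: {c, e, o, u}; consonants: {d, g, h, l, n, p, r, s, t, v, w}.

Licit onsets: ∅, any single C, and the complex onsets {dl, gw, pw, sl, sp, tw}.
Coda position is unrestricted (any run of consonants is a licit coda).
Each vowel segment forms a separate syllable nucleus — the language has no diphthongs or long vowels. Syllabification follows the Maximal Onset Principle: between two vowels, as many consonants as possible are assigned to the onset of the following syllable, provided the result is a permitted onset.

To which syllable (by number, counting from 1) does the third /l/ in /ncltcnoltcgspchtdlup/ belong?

6

Nuclei (vowels): c, c, o, c, c, u → 6 syllables.
σ1/σ2 boundary: cluster /lt/ — the longest permitted-onset suffix is /t/; onset = /t/, preceding coda = /l/.
σ2/σ3 boundary: /n/ → onset of the next syllable (single consonants are always licit onsets).
σ3/σ4 boundary: /lt/ splits as /l/ + /t/ (/t/ is the longest suffix that is a licit onset).
σ4/σ5 boundary: cluster /gsp/ — the longest permitted-onset suffix is /sp/; onset = /sp/, preceding coda = /g/.
σ5/σ6 boundary: /htdl/ splits as /ht/ + /dl/ (/dl/ is the longest suffix that is a licit onset).
So the parse is ncl.tc.nol.tcg.spcht.dlup.
The third /l/ is in the onset of syllable 6 (/dlup/).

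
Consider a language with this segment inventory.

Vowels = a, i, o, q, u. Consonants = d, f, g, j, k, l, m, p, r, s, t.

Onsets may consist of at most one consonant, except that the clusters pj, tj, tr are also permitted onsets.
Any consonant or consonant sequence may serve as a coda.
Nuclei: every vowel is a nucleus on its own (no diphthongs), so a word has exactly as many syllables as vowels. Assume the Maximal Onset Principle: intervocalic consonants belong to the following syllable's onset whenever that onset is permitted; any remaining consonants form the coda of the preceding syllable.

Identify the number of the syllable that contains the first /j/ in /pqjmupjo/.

1

Nuclei (vowels): q, u, o → 3 syllables.
σ1/σ2 boundary: /jm/ splits as /j/ + /m/ (/m/ is the longest suffix that is a licit onset).
σ2/σ3 boundary: /pj/ is a licit onset in full, so it all attaches to the next syllable.
Putting it together: pqj.mu.pjo.
The first /j/ is in the coda of syllable 1 (/pqj/).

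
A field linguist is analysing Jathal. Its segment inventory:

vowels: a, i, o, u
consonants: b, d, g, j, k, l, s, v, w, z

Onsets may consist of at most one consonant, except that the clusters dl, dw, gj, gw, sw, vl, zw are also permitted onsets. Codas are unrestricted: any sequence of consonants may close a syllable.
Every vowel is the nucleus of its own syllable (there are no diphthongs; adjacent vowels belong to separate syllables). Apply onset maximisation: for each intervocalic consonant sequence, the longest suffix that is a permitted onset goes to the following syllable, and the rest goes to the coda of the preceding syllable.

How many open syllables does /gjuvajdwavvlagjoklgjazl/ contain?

2

The vowels are u, a, a, a, o, a — 6 nuclei, so 6 syllables.
V1 /u/ – V2 /a/: /v/ is a single consonant, so it becomes the next onset.
V2 /a/ – V3 /a/: /jdw/ splits as /j/ + /dw/ (/dw/ is the longest suffix that is a licit onset).
V3 /a/ – V4 /a/: /vvl/ — longest licit onset from the right is /vl/, leaving /v/ as coda.
V4 /a/ – V5 /o/: /gj/ is a licit onset in full, so it all attaches to the next syllable.
V5 /o/ – V6 /a/: /klgj/ splits as /kl/ + /gj/ (/gj/ is the longest suffix that is a licit onset).
Result: gju.vaj.dwav.vla.gjokl.gjazl.
Classifying each syllable: /gju/ (open), /vaj/ (closed), /dwav/ (closed), /vla/ (open), /gjokl/ (closed), /gjazl/ (closed).
Open syllables: 2.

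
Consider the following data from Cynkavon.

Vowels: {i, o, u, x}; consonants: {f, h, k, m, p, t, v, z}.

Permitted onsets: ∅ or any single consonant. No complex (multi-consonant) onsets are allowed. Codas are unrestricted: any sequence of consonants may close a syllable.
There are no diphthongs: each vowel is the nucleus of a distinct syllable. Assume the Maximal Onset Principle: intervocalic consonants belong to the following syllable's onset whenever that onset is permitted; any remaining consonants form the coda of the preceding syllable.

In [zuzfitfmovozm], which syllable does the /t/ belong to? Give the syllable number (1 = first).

Vowels present: u, i, o, o; each is a nucleus, giving 4 syllables.
σ1/σ2 boundary: /zf/; trying suffixes from longest down, /f/ is the first permitted one, so coda /z/ | onset /f/.
σ2/σ3 boundary: /tfm/; trying suffixes from longest down, /m/ is the first permitted one, so coda /tf/ | onset /m/.
σ3/σ4 boundary: /v/ is a single consonant, so it becomes the next onset.
Putting it together: zuz.fitf.mo.vozm.
The /t/ is in the coda of syllable 2 (/fitf/).

2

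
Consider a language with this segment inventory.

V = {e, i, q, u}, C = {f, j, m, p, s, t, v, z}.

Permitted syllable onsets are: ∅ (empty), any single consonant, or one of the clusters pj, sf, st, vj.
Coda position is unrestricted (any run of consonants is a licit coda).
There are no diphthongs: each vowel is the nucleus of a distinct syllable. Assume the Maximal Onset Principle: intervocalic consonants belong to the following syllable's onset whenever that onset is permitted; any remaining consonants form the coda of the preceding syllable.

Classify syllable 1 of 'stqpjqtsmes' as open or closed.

The vowels are q, q, e — 3 nuclei, so 3 syllables.
V1 /q/ – V2 /q/: /pj/ — entire cluster is a permitted onset → onset /pj/, coda ∅.
V2 /q/ – V3 /e/: /tsm/; trying suffixes from longest down, /m/ is the first permitted one, so coda /ts/ | onset /m/.
Syllabification: stq.pjqts.mes.
Syllable 1 is /stq/; it ends in its nucleus with no coda, so it is open.

open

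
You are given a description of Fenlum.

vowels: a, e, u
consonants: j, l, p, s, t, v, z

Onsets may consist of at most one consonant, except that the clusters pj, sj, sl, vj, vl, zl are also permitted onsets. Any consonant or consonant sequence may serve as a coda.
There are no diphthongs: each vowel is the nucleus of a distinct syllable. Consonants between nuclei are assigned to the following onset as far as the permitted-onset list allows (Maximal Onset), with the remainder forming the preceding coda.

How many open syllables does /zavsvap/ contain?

Nuclei (vowels): a, a → 2 syllables.
V1 /a/ – V2 /a/: cluster /vsv/ — the longest permitted-onset suffix is /v/; onset = /v/, preceding coda = /vs/.
Putting it together: zavs.vap.
Classifying each syllable: /zavs/ (closed), /vap/ (closed).
Open syllables: 0.

0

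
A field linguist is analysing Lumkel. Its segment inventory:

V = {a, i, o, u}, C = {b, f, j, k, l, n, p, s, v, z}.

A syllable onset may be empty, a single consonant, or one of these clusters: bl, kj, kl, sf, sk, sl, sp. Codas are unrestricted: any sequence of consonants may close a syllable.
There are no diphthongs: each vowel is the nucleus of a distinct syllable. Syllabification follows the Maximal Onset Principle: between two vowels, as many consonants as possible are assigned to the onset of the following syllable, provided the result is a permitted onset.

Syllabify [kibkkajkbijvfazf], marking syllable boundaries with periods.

The vowels are i, a, i, a — 4 nuclei, so 4 syllables.
/i…a/ gap (V1→V2): /bkk/; trying suffixes from longest down, /k/ is the first permitted one, so coda /bk/ | onset /k/.
/a…i/ gap (V2→V3): /jkb/ — longest licit onset from the right is /b/, leaving /jk/ as coda.
/i…a/ gap (V3→V4): /jvf/ splits as /jv/ + /f/ (/f/ is the longest suffix that is a licit onset).

kibk.kajk.bijv.fazf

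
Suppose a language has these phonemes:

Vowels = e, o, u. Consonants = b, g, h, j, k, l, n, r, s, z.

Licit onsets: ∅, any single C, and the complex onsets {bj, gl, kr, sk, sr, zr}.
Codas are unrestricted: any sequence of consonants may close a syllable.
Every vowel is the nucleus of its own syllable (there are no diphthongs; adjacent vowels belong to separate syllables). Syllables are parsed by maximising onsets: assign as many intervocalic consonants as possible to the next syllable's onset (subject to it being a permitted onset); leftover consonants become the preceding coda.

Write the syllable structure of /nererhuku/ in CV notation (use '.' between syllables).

Vowels present: e, e, u, u; each is a nucleus, giving 4 syllables.
σ1/σ2 boundary: /r/ is a single consonant, so it becomes the next onset.
σ2/σ3 boundary: /rh/ splits as /r/ + /h/ (/h/ is the longest suffix that is a licit onset).
σ3/σ4 boundary: just /k/ — single C goes to the following onset.
Result: ne.rer.hu.ku.
Mapping each syllable to C/V: /ne/ → CV, /rer/ → CVC, /hu/ → CV, /ku/ → CV.

CV.CVC.CV.CV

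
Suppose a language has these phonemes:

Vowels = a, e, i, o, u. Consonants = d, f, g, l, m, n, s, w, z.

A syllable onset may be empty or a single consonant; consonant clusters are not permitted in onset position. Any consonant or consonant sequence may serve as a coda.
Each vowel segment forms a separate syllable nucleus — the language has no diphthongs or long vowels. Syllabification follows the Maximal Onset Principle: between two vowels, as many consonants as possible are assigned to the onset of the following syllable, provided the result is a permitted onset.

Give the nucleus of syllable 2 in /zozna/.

The vowels are o, a — 2 nuclei, so 2 syllables.
The second nucleus (vowel 2 from the left) is /a/.

a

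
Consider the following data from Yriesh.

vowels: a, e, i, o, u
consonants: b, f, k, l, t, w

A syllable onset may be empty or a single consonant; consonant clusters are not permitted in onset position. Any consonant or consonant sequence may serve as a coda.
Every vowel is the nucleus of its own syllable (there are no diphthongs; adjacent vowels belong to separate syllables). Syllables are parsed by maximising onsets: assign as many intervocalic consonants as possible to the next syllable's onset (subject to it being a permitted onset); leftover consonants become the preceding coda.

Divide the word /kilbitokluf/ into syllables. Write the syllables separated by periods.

kil.bi.tok.luf

The vowels are i, i, o, u — 4 nuclei, so 4 syllables.
V1 /i/ – V2 /i/: /lb/ — longest licit onset from the right is /b/, leaving /l/ as coda.
V2 /i/ – V3 /o/: just /t/ — single C goes to the following onset.
V3 /o/ – V4 /u/: /kl/ — longest licit onset from the right is /l/, leaving /k/ as coda.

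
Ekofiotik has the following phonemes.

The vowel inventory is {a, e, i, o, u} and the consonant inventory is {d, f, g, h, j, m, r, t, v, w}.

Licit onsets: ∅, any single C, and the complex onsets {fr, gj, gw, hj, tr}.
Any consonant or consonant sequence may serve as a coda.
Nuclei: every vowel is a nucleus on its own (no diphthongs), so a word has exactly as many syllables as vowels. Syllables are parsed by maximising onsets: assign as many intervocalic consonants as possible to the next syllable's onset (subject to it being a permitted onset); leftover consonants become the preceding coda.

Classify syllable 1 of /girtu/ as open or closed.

The vowels are i, u — 2 nuclei, so 2 syllables.
Between /i/ (V1) and /u/ (V2): cluster /rt/ — the longest permitted-onset suffix is /t/; onset = /t/, preceding coda = /r/.
Syllabification: gir.tu.
Syllable 1 is /gir/ with coda /r/, so it is closed.

closed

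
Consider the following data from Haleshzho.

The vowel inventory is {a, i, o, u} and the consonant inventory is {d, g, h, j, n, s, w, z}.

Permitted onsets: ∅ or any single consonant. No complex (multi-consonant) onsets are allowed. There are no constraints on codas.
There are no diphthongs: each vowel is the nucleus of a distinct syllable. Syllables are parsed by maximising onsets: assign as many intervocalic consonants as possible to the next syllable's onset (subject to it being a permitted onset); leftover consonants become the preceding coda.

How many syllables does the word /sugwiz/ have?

2

Vowels present: u, i; each is a nucleus, giving 2 syllables.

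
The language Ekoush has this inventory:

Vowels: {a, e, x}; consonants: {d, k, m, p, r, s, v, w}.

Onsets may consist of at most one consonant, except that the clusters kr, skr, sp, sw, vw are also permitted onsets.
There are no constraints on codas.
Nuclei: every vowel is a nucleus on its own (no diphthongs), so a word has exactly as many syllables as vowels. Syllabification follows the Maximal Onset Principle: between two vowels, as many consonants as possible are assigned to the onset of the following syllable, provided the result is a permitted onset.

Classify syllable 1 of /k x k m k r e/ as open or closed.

closed

Vowels present: x, e; each is a nucleus, giving 2 syllables.
V1 /x/ – V2 /e/: /kmkr/ splits as /km/ + /kr/ (/kr/ is the longest suffix that is a licit onset).
Result: kxkm.kre.
Syllable 1 is /kxkm/ with coda /km/, so it is closed.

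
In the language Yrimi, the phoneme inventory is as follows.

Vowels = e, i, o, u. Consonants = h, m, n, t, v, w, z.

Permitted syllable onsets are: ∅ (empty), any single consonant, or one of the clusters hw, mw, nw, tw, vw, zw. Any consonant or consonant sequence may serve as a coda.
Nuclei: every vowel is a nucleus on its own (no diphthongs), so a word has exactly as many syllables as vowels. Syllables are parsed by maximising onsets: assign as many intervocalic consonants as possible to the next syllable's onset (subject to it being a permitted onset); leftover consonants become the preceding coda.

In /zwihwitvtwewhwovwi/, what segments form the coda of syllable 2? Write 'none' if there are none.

Nuclei (vowels): i, i, e, o, i → 5 syllables.
V1 /i/ – V2 /i/: /hw/ is a licit onset in full, so it all attaches to the next syllable.
V2 /i/ – V3 /e/: /tvtw/ — longest licit onset from the right is /tw/, leaving /tv/ as coda.
V3 /e/ – V4 /o/: /whw/; trying suffixes from longest down, /hw/ is the first permitted one, so coda /w/ | onset /hw/.
V4 /o/ – V5 /i/: /vw/ is a licit onset in full, so it all attaches to the next syllable.
So the parse is zwi.hwitv.twew.hwo.vwi.
Syllable 2 is /hwitv/: onset /hw/, nucleus /i/, coda /tv/.

tv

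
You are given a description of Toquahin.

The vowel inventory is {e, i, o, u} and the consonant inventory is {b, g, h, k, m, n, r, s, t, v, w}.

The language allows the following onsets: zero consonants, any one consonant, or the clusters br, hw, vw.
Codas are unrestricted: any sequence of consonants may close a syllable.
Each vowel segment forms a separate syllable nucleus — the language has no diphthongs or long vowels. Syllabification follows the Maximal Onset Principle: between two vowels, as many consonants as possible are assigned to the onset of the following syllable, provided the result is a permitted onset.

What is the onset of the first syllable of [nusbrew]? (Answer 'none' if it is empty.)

The vowels are u, e — 2 nuclei, so 2 syllables.
σ1/σ2 boundary: /sbr/; trying suffixes from longest down, /br/ is the first permitted one, so coda /s/ | onset /br/.
Result: nus.brew.
Syllable 1 is /nus/: onset /n/, nucleus /u/, coda /s/.

n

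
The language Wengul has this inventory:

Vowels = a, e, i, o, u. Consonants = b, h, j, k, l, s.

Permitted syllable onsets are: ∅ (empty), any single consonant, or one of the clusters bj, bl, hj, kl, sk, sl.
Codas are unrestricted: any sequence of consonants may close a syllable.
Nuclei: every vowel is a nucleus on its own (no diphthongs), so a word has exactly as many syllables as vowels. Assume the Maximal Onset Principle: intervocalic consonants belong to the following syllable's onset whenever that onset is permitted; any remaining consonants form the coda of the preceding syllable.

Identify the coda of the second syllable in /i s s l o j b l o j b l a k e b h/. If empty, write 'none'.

j

Nuclei (vowels): i, o, o, a, e → 5 syllables.
Between /i/ (V1) and /o/ (V2): /ssl/ — longest licit onset from the right is /sl/, leaving /s/ as coda.
Between /o/ (V2) and /o/ (V3): /jbl/ splits as /j/ + /bl/ (/bl/ is the longest suffix that is a licit onset).
Between /o/ (V3) and /a/ (V4): /jbl/; trying suffixes from longest down, /bl/ is the first permitted one, so coda /j/ | onset /bl/.
Between /a/ (V4) and /e/ (V5): /k/ is a single consonant, so it becomes the next onset.
So the parse is is.sloj.bloj.bla.kebh.
Syllable 2 is /sloj/: onset /sl/, nucleus /o/, coda /j/.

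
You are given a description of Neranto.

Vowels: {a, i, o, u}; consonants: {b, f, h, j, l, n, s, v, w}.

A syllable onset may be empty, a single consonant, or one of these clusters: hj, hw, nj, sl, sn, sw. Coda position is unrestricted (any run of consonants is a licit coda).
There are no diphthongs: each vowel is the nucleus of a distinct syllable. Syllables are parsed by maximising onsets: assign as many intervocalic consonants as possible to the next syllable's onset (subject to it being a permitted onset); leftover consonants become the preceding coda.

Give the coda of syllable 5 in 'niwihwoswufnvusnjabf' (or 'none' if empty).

Nuclei (vowels): i, i, o, u, u, a → 6 syllables.
σ1/σ2 boundary: just /w/ — single C goes to the following onset.
σ2/σ3 boundary: /hw/ — entire cluster is a permitted onset → onset /hw/, coda ∅.
σ3/σ4 boundary: cluster /sw/ — /sw/ is itself a permitted onset, so the whole cluster goes right; preceding coda = ∅.
σ4/σ5 boundary: cluster /fnv/ — the longest permitted-onset suffix is /v/; onset = /v/, preceding coda = /fn/.
σ5/σ6 boundary: /snj/; trying suffixes from longest down, /nj/ is the first permitted one, so coda /s/ | onset /nj/.
Result: ni.wi.hwo.swufn.vus.njabf.
Syllable 5 is /vus/: onset /v/, nucleus /u/, coda /s/.

s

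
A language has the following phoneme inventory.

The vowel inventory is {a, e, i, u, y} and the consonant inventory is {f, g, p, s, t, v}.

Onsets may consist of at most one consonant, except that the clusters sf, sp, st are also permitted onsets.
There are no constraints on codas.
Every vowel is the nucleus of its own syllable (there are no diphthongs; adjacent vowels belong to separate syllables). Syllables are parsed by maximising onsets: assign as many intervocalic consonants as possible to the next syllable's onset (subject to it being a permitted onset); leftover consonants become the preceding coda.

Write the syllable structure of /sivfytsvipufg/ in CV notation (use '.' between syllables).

Nuclei (vowels): i, y, i, u → 4 syllables.
σ1/σ2 boundary: /vf/ splits as /v/ + /f/ (/f/ is the longest suffix that is a licit onset).
σ2/σ3 boundary: cluster /tsv/ — the longest permitted-onset suffix is /v/; onset = /v/, preceding coda = /ts/.
σ3/σ4 boundary: just /p/ — single C goes to the following onset.
Result: siv.fyts.vi.pufg.
Mapping each syllable to C/V: /siv/ → CVC, /fyts/ → CVCC, /vi/ → CV, /pufg/ → CVCC.

CVC.CVCC.CV.CVCC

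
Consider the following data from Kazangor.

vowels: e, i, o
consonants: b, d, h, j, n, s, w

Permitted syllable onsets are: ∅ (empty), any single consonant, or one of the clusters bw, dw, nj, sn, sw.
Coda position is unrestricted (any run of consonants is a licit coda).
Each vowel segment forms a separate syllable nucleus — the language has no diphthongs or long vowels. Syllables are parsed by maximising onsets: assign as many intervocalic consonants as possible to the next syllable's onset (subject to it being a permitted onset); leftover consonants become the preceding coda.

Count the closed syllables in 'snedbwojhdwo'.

The vowels are e, o, o — 3 nuclei, so 3 syllables.
/e…o/ gap (V1→V2): /dbw/; trying suffixes from longest down, /bw/ is the first permitted one, so coda /d/ | onset /bw/.
/o…o/ gap (V2→V3): /jhdw/; trying suffixes from longest down, /dw/ is the first permitted one, so coda /jh/ | onset /dw/.
Syllabification: sned.bwojh.dwo.
Classifying each syllable: /sned/ (closed), /bwojh/ (closed), /dwo/ (open).
Closed syllables: 2.

2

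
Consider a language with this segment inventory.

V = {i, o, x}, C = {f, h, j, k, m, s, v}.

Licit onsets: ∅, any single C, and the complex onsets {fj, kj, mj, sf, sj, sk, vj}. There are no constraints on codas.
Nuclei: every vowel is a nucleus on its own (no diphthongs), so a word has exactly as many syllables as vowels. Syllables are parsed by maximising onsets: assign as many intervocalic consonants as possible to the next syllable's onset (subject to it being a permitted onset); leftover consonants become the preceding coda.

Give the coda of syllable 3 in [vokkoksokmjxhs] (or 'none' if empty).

k

The vowels are o, o, o, x — 4 nuclei, so 4 syllables.
/o…o/ gap (V1→V2): /kk/ — longest licit onset from the right is /k/, leaving /k/ as coda.
/o…o/ gap (V2→V3): cluster /ks/ — the longest permitted-onset suffix is /s/; onset = /s/, preceding coda = /k/.
/o…x/ gap (V3→V4): /kmj/ splits as /k/ + /mj/ (/mj/ is the longest suffix that is a licit onset).
Putting it together: vok.kok.sok.mjxhs.
Syllable 3 is /sok/: onset /s/, nucleus /o/, coda /k/.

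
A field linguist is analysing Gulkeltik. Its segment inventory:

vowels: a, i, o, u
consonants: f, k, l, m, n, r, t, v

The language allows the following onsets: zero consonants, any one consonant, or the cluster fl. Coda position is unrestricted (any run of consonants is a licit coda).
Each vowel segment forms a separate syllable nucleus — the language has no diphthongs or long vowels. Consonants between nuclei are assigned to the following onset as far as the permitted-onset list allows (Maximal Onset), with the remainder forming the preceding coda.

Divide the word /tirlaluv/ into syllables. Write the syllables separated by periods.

tir.la.luv

The vowels are i, a, u — 3 nuclei, so 3 syllables.
V1 /i/ – V2 /a/: /rl/; trying suffixes from longest down, /l/ is the first permitted one, so coda /r/ | onset /l/.
V2 /a/ – V3 /u/: /l/ is a single consonant, so it becomes the next onset.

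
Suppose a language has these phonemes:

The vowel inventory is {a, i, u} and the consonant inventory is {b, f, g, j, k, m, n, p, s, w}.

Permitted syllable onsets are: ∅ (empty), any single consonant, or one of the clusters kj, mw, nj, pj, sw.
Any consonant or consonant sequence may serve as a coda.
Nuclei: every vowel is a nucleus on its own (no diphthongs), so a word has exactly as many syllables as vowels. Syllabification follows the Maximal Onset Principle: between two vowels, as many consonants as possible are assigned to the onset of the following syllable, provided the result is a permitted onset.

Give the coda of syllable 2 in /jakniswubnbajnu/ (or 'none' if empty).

none

Nuclei (vowels): a, i, u, a, u → 5 syllables.
σ1/σ2 boundary: /kn/ — longest licit onset from the right is /n/, leaving /k/ as coda.
σ2/σ3 boundary: /sw/ — entire cluster is a permitted onset → onset /sw/, coda ∅.
σ3/σ4 boundary: cluster /bnb/ — the longest permitted-onset suffix is /b/; onset = /b/, preceding coda = /bn/.
σ4/σ5 boundary: /jn/ splits as /j/ + /n/ (/n/ is the longest suffix that is a licit onset).
Putting it together: jak.ni.swubn.baj.nu.
Syllable 2 is /ni/: onset /n/, nucleus /i/, coda ∅.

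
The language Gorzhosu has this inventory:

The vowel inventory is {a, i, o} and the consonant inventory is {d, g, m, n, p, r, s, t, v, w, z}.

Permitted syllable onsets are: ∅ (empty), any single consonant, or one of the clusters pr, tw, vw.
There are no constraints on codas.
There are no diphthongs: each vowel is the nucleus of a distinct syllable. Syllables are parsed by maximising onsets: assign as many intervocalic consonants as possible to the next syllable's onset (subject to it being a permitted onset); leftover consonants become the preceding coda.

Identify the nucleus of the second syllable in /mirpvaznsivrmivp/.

a

Nuclei (vowels): i, a, i, i → 4 syllables.
The second nucleus (vowel 2 from the left) is /a/.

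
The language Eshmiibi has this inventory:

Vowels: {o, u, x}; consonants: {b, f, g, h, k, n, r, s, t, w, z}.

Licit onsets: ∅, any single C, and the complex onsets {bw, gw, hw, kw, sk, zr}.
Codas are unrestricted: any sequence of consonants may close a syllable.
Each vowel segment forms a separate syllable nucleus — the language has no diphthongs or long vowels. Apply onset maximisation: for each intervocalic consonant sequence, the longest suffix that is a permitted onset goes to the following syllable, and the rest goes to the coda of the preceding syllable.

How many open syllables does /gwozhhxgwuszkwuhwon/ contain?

Nuclei (vowels): o, x, u, u, o → 5 syllables.
Between /o/ (V1) and /x/ (V2): /zhh/; trying suffixes from longest down, /h/ is the first permitted one, so coda /zh/ | onset /h/.
Between /x/ (V2) and /u/ (V3): /gw/ is a licit onset in full, so it all attaches to the next syllable.
Between /u/ (V3) and /u/ (V4): cluster /szkw/ — the longest permitted-onset suffix is /kw/; onset = /kw/, preceding coda = /sz/.
Between /u/ (V4) and /o/ (V5): /hw/ is a licit onset in full, so it all attaches to the next syllable.
Putting it together: gwozh.hx.gwusz.kwu.hwon.
Classifying each syllable: /gwozh/ (closed), /hx/ (open), /gwusz/ (closed), /kwu/ (open), /hwon/ (closed).
Open syllables: 2.

2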